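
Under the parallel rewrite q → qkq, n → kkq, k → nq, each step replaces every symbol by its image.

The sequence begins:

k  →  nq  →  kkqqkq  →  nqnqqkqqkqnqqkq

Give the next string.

Rewriting the 15 symbols of nqnqqkqqkqnqqkq one by one yields kkq qkq kkq qkq qkq nq qkq qkq nq qkq kkq qkq qkq nq qkq; concatenated:

kkqqkqkkqqkqqkqnqqkqqkqnqqkqkkqqkqqkqnqqkq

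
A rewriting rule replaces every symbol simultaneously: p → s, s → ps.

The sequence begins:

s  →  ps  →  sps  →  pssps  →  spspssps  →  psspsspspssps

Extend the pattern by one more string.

Applying the rule to each of the 13 symbols of psspsspspssps gives the pieces s ps ps s ps ps s ps s ps ps s ps, which concatenate to the answer.

spspsspspsspsspspssps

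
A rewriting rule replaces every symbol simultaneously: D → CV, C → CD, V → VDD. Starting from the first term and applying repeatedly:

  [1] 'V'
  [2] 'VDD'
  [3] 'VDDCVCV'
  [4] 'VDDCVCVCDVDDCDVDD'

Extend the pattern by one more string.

Rewriting the 17 symbols of VDDCVCVCDVDDCDVDD one by one yields VDD CV CV CD VDD CD VDD CD CV VDD CV CV CD CV VDD CV CV; concatenated:

VDDCVCVCDVDDCDVDDCDCVVDDCVCVCDCVVDDCVCV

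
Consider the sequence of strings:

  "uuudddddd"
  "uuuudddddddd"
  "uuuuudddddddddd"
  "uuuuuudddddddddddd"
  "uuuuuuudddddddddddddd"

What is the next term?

uuuuuuuudddddddddddddddd

Term n consists of n u's, followed by 2n d's, where the shown terms are n = 3, 4, 5, 6, 7.
Setting n = 8 gives 8, 16 characters in each block.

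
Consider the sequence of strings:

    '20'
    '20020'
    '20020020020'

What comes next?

s(k+1) = s(k)·0·s(k) — each term doubles the last with '0' between the halves.
Doubling 20020020020 with '0' between the halves:

20020020020020020020020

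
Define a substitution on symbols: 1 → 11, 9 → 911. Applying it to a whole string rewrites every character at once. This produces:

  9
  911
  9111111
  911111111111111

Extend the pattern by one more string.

Rewriting the 15 symbols of 911111111111111 one by one yields 911 11 11 11 11 11 11 11 11 11 11 11 11 11 11; concatenated:

9111111111111111111111111111111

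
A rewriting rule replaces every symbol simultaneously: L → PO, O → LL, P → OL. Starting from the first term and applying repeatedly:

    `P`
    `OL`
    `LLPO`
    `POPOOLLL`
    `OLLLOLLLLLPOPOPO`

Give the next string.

φ(OLLLOLLLLLPOPOPO) expands symbol-by-symbol to LL PO PO PO LL PO PO PO PO PO OL LL OL LL OL LL; joining the 16 pieces gives the next term.

LLPOPOPOLLPOPOPOPOPOOLLLOLLLOLLL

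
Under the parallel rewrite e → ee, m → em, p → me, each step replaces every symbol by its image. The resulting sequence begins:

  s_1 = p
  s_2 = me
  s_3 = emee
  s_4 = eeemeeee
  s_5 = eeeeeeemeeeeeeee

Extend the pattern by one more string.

eeeeeeeeeeeeeeemeeeeeeeeeeeeeeee

φ(eeeeeeemeeeeeeee) expands symbol-by-symbol to ee ee ee ee ee ee ee em ee ee ee ee ee ee ee ee; joining the 16 pieces gives the next term.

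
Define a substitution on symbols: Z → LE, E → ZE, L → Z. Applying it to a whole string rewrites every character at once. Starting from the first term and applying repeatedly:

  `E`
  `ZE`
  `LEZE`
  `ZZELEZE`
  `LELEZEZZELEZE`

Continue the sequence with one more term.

ZZEZZELEZELELEZEZZELEZE

Applying the rule to each of the 13 symbols of LELEZEZZELEZE gives the pieces Z ZE Z ZE LE ZE LE LE ZE Z ZE LE ZE, which concatenate to the answer.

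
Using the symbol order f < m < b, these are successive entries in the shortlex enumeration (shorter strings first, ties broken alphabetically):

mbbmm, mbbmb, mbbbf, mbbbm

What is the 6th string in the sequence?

Continuing the enumeration 2 steps past mbbbm: mbbbm → mbbbb → (answer).

bffff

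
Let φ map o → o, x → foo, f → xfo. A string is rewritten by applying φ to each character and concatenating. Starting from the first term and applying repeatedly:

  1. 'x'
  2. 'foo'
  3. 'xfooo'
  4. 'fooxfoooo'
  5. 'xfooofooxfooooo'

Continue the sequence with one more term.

φ(xfooofooxfooooo) expands symbol-by-symbol to foo xfo o o o xfo o o foo xfo o o o o o; joining the 15 pieces gives the next term.

fooxfooooxfooofooxfoooooo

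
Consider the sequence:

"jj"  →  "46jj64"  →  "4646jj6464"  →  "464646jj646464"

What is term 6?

Every step adds 46 to the front and 64 to the end of the previous string.
From 464646jj646464, 2 further steps: 464646jj646464 → 46464646jj64646464 → (answer).

4646464646jj6464646464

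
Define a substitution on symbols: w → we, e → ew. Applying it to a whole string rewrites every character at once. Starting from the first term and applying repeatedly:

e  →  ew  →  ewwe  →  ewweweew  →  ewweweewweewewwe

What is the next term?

ewweweewweewewweweewewweewweweew

φ(ewweweewweewewwe) expands symbol-by-symbol to ew we we ew we ew ew we we ew ew we ew we we ew; joining the 16 pieces gives the next term.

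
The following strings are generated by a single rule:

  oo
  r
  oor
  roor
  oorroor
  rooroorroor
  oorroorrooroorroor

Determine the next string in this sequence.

rooroorrooroorroorrooroorroor

Each term (from the third on) is the two preceding terms concatenated in order: term 3 = oo·r = oor.
Continuing: rooroorroor · oorroorrooroorroor gives term 8.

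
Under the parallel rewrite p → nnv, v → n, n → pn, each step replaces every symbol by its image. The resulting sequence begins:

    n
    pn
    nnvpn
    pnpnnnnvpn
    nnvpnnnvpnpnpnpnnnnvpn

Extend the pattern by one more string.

pnpnnnnvpnpnpnnnnvpnnnvpnnnvpnnnvpnpnpnpnnnnvpn

φ(nnvpnnnvpnpnpnpnnnnvpn) expands symbol-by-symbol to pn pn n nnv pn pn pn n nnv pn nnv pn nnv pn nnv pn pn pn pn n nnv pn; joining the 22 pieces gives the next term.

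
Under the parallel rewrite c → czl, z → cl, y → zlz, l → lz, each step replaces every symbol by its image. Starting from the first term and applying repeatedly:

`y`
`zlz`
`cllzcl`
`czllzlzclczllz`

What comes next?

φ(czllzlzclczllz) expands symbol-by-symbol to czl cl lz lz cl lz cl czl lz czl cl lz lz cl; joining the 14 pieces gives the next term.

czlcllzlzcllzclczllzczlcllzlzcl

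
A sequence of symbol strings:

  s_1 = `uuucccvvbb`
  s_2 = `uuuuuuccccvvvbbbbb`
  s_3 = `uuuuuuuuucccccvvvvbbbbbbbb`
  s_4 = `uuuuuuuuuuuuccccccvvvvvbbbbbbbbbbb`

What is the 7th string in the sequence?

Each string has the form u^{3n} c^{n+2} v^{n+1} b^{3n-1} (n = 1, 2, …).
Setting n = 7 gives 21, 9, 8, 20 characters in each block.

uuuuuuuuuuuuuuuuuuuuucccccccccvvvvvvvvbbbbbbbbbbbbbbbbbbbb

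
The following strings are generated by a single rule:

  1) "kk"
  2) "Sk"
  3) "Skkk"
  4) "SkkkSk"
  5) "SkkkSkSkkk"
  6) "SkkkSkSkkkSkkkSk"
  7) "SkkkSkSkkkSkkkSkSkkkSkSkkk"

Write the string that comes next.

Each term (from the third on) is the previous term followed by the one before it: term 3 = Sk·kk = Skkk.
So term 8 is SkkkSkSkkkSkkkSkSkkkSkSkkk·SkkkSkSkkkSkkkSk.

SkkkSkSkkkSkkkSkSkkkSkSkkkSkkkSkSkkkSkkkSk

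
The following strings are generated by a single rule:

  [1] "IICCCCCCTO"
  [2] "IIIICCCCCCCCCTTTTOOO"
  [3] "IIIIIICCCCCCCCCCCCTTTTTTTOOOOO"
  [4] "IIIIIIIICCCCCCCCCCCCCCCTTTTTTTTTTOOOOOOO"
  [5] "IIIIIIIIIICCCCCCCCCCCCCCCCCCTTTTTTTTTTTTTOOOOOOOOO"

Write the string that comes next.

Each string has the form I^{2n} C^{3n+3} T^{3n-2} O^{2n-1} (n = 1, 2, …).
For the next term, n = 6, so the run lengths are 12, 21, 16, 11.

IIIIIIIIIIIICCCCCCCCCCCCCCCCCCCCCTTTTTTTTTTTTTTTTOOOOOOOOOOO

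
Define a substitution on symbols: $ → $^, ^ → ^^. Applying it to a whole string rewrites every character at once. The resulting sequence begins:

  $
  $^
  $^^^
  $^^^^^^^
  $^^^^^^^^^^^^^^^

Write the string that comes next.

$^^^^^^^^^^^^^^^^^^^^^^^^^^^^^^^

φ($^^^^^^^^^^^^^^^) expands symbol-by-symbol to $^ ^^ ^^ ^^ ^^ ^^ ^^ ^^ ^^ ^^ ^^ ^^ ^^ ^^ ^^ ^^; joining the 16 pieces gives the next term.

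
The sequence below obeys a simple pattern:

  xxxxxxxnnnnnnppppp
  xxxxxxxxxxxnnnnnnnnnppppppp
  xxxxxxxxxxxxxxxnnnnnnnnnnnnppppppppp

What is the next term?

Reading off run lengths: x runs 7, 11, 15; n runs 6, 9, 12; p runs 5, 7, 9 — each is linear in n, where the shown terms are n = 2, 3, 4.
At n = 5 the blocks have lengths 19, 15, 11.

xxxxxxxxxxxxxxxxxxxnnnnnnnnnnnnnnnppppppppppp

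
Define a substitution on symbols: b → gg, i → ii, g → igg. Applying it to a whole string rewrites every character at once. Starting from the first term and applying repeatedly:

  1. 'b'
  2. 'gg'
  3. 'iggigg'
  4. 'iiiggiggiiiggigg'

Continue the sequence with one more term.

Rewriting the 16 symbols of iiiggiggiiiggigg one by one yields ii ii ii igg igg ii igg igg ii ii ii igg igg ii igg igg; concatenated:

iiiiiiiggiggiiiggiggiiiiiiiggiggiiiggigg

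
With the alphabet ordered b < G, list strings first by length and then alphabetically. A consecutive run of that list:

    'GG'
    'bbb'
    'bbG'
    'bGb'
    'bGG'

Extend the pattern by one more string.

Gbb

Find the rightmost character of bGG below G, bump it to the next letter, and reset everything to its right to b.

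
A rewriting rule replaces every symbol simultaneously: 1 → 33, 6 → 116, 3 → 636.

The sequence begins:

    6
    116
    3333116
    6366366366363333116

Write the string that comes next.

Rewriting the 19 symbols of 6366366366363333116 one by one yields 116 636 116 116 636 116 116 636 116 116 636 116 636 636 636 636 33 33 116; concatenated:

1166361161166361161166361161166361166366366366363333116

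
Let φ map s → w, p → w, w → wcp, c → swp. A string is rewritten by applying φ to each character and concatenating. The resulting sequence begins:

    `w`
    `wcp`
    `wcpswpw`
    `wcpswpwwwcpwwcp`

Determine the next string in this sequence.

Applying the rule to each of the 15 symbols of wcpswpwwwcpwwcp gives the pieces wcp swp w w wcp w wcp wcp wcp swp w wcp wcp swp w, which concatenate to the answer.

wcpswpwwwcpwwcpwcpwcpswpwwcpwcpswpw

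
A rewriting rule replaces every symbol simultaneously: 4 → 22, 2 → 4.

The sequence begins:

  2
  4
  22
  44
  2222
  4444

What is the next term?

Apply φ to 4444 symbol by symbol: 4→22, 4→22, 4→22, 4→22; joined: 22 22 22 22.

22222222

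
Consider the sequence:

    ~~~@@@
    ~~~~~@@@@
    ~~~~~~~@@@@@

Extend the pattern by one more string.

~~~~~~~~~@@@@@@

Term n consists of 2n-1 ~'s, followed by n+1 @'s, where the shown terms are n = 2, 3, 4.
At n = 5 the blocks have lengths 9, 6.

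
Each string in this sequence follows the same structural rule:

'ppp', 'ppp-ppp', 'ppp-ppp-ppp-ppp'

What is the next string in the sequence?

Every step duplicates the string with '-' between the halves.
One more doubling of ppp-ppp-ppp-ppp gives the answer.

ppp-ppp-ppp-ppp-ppp-ppp-ppp-ppp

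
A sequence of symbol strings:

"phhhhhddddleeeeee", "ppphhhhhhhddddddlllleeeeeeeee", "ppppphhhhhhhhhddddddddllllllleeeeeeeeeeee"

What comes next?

ppppppphhhhhhhhhhhddddddddddlllllllllleeeeeeeeeeeeeee

Each string has the form p^{2n-1} h^{2n+3} d^{2n+2} l^{3n-2} e^{3n+3} (n = 1, 2, …).
Setting n = 4 gives 7, 11, 10, 10, 15 characters in each block.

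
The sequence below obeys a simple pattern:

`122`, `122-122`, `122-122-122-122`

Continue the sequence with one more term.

122-122-122-122-122-122-122-122

Each string is two copies of the previous one joined by '-'.
So the next term is two copies of 122-122-122-122 with '-' between the halves.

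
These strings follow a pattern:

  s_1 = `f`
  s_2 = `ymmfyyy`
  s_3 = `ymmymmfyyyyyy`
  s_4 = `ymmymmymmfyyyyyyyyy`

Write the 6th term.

Each term wraps the previous one in ymm on the left and yyy on the right.
From ymmymmymmfyyyyyyyyy, 2 further steps: ymmymmymmfyyyyyyyyy → ymmymmymmymmfyyyyyyyyyyyy → (answer).

ymmymmymmymmymmfyyyyyyyyyyyyyyy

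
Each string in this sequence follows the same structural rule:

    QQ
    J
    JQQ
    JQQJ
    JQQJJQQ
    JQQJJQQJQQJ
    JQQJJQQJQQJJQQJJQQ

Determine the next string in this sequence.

This is a Fibonacci-style word recurrence s(k) = s(k−1)·s(k−2): e.g. J·QQ = JQQ.
Continuing: JQQJJQQJQQJJQQJJQQ · JQQJJQQJQQJ gives term 8.

JQQJJQQJQQJJQQJJQQJQQJJQQJQQJ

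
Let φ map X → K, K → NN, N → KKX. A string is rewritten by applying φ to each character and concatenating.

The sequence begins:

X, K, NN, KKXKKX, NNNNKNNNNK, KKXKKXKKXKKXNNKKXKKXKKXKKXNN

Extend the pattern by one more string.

Rewriting the 28 symbols of KKXKKXKKXKKXNNKKXKKXKKXKKXNN one by one yields NN NN K NN NN K NN NN K NN NN K KKX KKX NN NN K NN NN K NN NN K NN NN K KKX KKX; concatenated:

NNNNKNNNNKNNNNKNNNNKKKXKKXNNNNKNNNNKNNNNKNNNNKKKXKKX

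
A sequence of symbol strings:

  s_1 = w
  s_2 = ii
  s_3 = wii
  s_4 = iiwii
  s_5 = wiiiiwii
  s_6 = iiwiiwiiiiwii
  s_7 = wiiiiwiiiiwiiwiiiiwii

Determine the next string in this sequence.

iiwiiwiiiiwiiwiiiiwiiiiwiiwiiiiwii

Each term (from the third on) is the two preceding terms concatenated in order: term 3 = w·ii = wii.
So term 8 is iiwiiwiiiiwii·wiiiiwiiiiwiiwiiiiwii.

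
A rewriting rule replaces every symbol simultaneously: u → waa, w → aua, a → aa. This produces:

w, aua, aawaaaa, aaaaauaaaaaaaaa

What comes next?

Applying the rule to each of the 15 symbols of aaaaauaaaaaaaaa gives the pieces aa aa aa aa aa waa aa aa aa aa aa aa aa aa aa, which concatenate to the answer.

aaaaaaaaaawaaaaaaaaaaaaaaaaaaaa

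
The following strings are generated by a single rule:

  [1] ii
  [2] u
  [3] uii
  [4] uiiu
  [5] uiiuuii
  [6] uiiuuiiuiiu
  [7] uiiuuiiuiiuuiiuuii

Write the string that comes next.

uiiuuiiuiiuuiiuuiiuiiuuiiuiiu

From term 3 onward, concatenate the last term with the second-to-last: u·ii = uii, uii·u = uiiu, …
Continuing: uiiuuiiuiiuuiiuuii · uiiuuiiuiiu gives term 8.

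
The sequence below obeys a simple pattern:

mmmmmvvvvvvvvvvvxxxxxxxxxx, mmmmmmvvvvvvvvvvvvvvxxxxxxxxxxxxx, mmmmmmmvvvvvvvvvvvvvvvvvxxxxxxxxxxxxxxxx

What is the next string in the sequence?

mmmmmmmmvvvvvvvvvvvvvvvvvvvvxxxxxxxxxxxxxxxxxxx

Reading off run lengths: m runs 5, 6, 7; v runs 11, 14, 17; x runs 10, 13, 16 — each is linear in n, where the shown terms are n = 3, 4, 5.
Setting n = 6 gives 8, 20, 19 characters in each block.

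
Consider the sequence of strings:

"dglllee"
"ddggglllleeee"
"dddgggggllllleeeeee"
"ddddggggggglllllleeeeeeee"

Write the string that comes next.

Term n consists of n d's, followed by 2n-1 g's, followed by n+2 l's, followed by 2n e's (n = 1, 2, …).
Setting n = 5 gives 5, 9, 7, 10 characters in each block.

dddddgggggggggllllllleeeeeeeeee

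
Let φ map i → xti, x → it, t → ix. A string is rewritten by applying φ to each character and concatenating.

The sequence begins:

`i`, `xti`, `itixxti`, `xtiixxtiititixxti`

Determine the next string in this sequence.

Replace each of the 17 characters of xtiixxtiititixxti in place — it ix xti xti it it ix xti xti ix xti ix xti it it ix xti — and concatenate.

itixxtixtiititixxtixtiixxtiixxtiititixxti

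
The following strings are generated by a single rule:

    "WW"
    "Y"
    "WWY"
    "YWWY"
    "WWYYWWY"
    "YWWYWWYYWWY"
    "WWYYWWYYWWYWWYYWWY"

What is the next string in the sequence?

YWWYWWYYWWYWWYYWWYYWWYWWYYWWY

This is a Fibonacci-style word recurrence s(k) = s(k−2)·s(k−1): e.g. WW·Y = WWY.
The next term joins YWWYWWYYWWY and WWYYWWYYWWYWWYYWWY.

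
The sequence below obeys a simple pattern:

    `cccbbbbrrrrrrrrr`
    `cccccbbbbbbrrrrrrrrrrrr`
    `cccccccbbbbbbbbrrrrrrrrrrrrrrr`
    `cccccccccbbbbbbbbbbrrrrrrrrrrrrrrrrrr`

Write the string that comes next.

Reading off run lengths: c runs 3, 5, 7, 9; b runs 4, 6, 8, 10; r runs 9, 12, 15, 18 — each is linear in n, where the shown terms are n = 2, 3, 4, 5.
At n = 6 the blocks have lengths 11, 12, 21.

cccccccccccbbbbbbbbbbbbrrrrrrrrrrrrrrrrrrrrr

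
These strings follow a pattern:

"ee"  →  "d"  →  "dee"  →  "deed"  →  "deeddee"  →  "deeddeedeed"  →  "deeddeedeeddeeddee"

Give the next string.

Each term (from the third on) is the previous term followed by the one before it: term 3 = d·ee = dee.
Continuing: deeddeedeeddeeddee · deeddeedeed gives term 8.

deeddeedeeddeeddeedeeddeedeed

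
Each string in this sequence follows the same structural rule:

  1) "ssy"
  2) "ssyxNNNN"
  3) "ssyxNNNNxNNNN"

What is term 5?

ssyxNNNNxNNNNxNNNNxNNNN

The strings grow by a fixed suffix xNNNN each time.
From ssyxNNNNxNNNN, 2 further steps: ssyxNNNNxNNNN → ssyxNNNNxNNNNxNNNN → (answer).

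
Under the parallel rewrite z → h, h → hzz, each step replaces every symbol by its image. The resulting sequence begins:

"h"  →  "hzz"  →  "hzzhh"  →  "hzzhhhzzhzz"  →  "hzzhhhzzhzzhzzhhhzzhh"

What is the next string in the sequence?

φ(hzzhhhzzhzzhzzhhhzzhh) expands symbol-by-symbol to hzz h h hzz hzz hzz h h hzz h h hzz h h hzz hzz hzz h h hzz hzz; joining the 21 pieces gives the next term.

hzzhhhzzhzzhzzhhhzzhhhzzhhhzzhzzhzzhhhzzhzz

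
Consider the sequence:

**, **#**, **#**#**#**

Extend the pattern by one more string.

**#**#**#**#**#**#**#**

Each string is two copies of the previous one joined by '#'.
So the next term is two copies of **#**#**#** with '#' between the halves.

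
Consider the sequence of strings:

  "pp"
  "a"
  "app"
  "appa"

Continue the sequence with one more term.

appaapp

From term 3 onward, concatenate the last term with the second-to-last: a·pp = app, app·a = appa, …
Continuing: appa · app gives term 5.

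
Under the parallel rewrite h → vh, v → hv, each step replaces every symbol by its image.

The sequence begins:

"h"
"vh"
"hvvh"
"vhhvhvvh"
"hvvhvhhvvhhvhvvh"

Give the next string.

Replace each of the 16 characters of hvvhvhhvvhhvhvvh in place — vh hv hv vh hv vh vh hv hv vh vh hv vh hv hv vh — and concatenate.

vhhvhvvhhvvhvhhvhvvhvhhvvhhvhvvh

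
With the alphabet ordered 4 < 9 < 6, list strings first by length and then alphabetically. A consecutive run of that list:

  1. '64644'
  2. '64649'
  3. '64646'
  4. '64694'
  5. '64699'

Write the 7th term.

64664

Advancing 2 positions from 64699 through 64699 → 64696 reaches term 7.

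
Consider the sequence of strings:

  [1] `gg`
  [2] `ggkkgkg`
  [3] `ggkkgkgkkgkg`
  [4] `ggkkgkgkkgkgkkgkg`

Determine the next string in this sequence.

Every step adds kkgkg to the end: s(k+1) = s(k)·kkgkg.
So the next term is ggkkgkgkkgkgkkgkg·kkgkg.

ggkkgkgkkgkgkkgkgkkgkg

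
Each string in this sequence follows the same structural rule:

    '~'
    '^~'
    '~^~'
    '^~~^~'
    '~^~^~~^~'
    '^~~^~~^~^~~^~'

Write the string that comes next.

This is a Fibonacci-style word recurrence s(k) = s(k−2)·s(k−1): e.g. ~·^~ = ~^~.
So term 7 is ~^~^~~^~·^~~^~~^~^~~^~.

~^~^~~^~^~~^~~^~^~~^~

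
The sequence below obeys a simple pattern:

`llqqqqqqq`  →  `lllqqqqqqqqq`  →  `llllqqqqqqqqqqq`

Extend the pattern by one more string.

lllllqqqqqqqqqqqqq

Each string has the form l^{n-1} q^{2n+1}, where the shown terms are n = 3, 4, 5.
At n = 6 the blocks have lengths 5, 13.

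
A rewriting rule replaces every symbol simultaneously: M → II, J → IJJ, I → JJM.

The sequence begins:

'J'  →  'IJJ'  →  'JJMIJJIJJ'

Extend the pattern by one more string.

Rewriting each symbol of JJMIJJIJJ: J→IJJ, J→IJJ, M→II, I→JJM, J→IJJ, J→IJJ, I→JJM, J→IJJ, J→IJJ, which concatenates to IJJ IJJ II JJM IJJ IJJ JJM IJJ IJJ.

IJJIJJIIJJMIJJIJJJJMIJJIJJ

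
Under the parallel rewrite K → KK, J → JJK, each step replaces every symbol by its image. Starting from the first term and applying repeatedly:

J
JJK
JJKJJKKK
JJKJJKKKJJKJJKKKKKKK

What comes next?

JJKJJKKKJJKJJKKKKKKKJJKJJKKKJJKJJKKKKKKKKKKKKKKK

φ(JJKJJKKKJJKJJKKKKKKK) expands symbol-by-symbol to JJK JJK KK JJK JJK KK KK KK JJK JJK KK JJK JJK KK KK KK KK KK KK KK; joining the 20 pieces gives the next term.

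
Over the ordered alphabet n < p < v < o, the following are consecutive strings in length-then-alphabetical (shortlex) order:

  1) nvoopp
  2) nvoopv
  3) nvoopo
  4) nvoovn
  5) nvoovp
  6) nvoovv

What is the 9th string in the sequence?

Continuing the enumeration 3 steps past nvoovv: nvoovv → nvoovo → nvooon → (answer).

nvooop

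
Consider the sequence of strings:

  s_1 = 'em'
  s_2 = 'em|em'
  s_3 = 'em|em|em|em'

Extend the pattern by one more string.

em|em|em|em|em|em|em|em

Each string is two copies of the previous one joined by '|'.
So the next term is two copies of em|em|em|em with '|' between the halves.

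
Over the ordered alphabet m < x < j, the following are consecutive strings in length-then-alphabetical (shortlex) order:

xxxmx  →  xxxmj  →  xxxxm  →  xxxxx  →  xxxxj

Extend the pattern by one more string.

xxxjm

The successor of xxxxj increments the rightmost position that isn't already j and resets every position after it to m.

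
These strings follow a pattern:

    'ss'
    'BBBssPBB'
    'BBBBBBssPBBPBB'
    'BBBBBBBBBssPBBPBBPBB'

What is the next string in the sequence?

s(k+1) = BBB·s(k)·PBB, so each term gains BBB as a prefix and PBB as a suffix.
Applying this once more to BBBBBBBBBssPBBPBBPBB:

BBBBBBBBBBBBssPBBPBBPBBPBB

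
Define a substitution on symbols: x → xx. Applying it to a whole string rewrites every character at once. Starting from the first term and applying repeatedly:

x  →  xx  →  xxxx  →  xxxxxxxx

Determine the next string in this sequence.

Rewriting each symbol of xxxxxxxx: x→xx, x→xx, x→xx, x→xx, x→xx, x→xx, x→xx, x→xx, which concatenates to xx xx xx xx xx xx xx xx.

xxxxxxxxxxxxxxxx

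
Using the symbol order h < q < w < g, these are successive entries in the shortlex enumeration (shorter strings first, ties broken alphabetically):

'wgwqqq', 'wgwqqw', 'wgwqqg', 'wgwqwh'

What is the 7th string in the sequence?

Continuing the enumeration 3 steps past wgwqwh: wgwqwh → wgwqwq → wgwqww → (answer).

wgwqwg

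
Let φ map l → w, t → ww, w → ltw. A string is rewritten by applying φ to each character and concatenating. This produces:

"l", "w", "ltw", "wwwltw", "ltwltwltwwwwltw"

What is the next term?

φ(ltwltwltwwwwltw) expands symbol-by-symbol to w ww ltw w ww ltw w ww ltw ltw ltw ltw w ww ltw; joining the 15 pieces gives the next term.

wwwltwwwwltwwwwltwltwltwltwwwwltw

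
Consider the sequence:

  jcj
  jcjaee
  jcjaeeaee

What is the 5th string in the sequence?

Each term is the previous one with aee appended.
From jcjaeeaee, 2 further steps: jcjaeeaee → jcjaeeaeeaee → (answer).

jcjaeeaeeaeeaee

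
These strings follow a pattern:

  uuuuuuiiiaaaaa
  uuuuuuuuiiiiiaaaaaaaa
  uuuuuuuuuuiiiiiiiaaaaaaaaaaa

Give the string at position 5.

The n-th term is 2n+2 u's then 2n-1 i's then 3n-1 a's, where the shown terms are n = 2, 3, 4.
Setting n = 6 gives 14, 11, 17 characters in each block.

uuuuuuuuuuuuuuiiiiiiiiiiiaaaaaaaaaaaaaaaaa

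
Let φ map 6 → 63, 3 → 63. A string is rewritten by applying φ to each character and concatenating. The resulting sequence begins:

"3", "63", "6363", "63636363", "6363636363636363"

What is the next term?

φ(6363636363636363) expands symbol-by-symbol to 63 63 63 63 63 63 63 63 63 63 63 63 63 63 63 63; joining the 16 pieces gives the next term.

63636363636363636363636363636363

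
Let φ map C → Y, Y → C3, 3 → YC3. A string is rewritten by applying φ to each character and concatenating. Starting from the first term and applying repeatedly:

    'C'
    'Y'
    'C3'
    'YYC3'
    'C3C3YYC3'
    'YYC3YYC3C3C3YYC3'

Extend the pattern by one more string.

Applying the rule to each of the 16 symbols of YYC3YYC3C3C3YYC3 gives the pieces C3 C3 Y YC3 C3 C3 Y YC3 Y YC3 Y YC3 C3 C3 Y YC3, which concatenate to the answer.

C3C3YYC3C3C3YYC3YYC3YYC3C3C3YYC3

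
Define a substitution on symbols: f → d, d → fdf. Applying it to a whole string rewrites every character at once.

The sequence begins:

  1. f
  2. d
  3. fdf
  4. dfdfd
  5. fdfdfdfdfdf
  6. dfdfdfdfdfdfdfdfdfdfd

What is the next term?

Replace each of the 21 characters of dfdfdfdfdfdfdfdfdfdfd in place — fdf d fdf d fdf d fdf d fdf d fdf d fdf d fdf d fdf d fdf d fdf — and concatenate.

fdfdfdfdfdfdfdfdfdfdfdfdfdfdfdfdfdfdfdfdfdf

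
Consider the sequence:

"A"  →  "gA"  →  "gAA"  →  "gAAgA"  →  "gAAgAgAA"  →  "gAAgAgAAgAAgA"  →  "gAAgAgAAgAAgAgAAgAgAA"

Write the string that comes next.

From term 3 onward, concatenate the last term with the second-to-last: gA·A = gAA, gAA·gA = gAAgA, …
Continuing: gAAgAgAAgAAgAgAAgAgAA · gAAgAgAAgAAgA gives term 8.

gAAgAgAAgAAgAgAAgAgAAgAAgAgAAgAAgA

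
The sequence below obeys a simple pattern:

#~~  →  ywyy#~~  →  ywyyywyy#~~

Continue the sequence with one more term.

Each term is the previous one with ywyy prepended.
So the next term is ywyy·ywyyywyy#~~.

ywyyywyyywyy#~~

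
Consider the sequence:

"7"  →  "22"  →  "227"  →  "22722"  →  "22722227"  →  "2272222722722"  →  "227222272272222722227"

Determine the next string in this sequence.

This is a Fibonacci-style word recurrence s(k) = s(k−1)·s(k−2): e.g. 22·7 = 227.
So term 8 is 227222272272222722227·2272222722722.

2272222722722227222272272222722722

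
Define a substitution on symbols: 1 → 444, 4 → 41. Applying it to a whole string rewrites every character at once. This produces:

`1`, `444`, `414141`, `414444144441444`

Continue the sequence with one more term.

φ(414444144441444) expands symbol-by-symbol to 41 444 41 41 41 41 444 41 41 41 41 444 41 41 41; joining the 15 pieces gives the next term.

414444141414144441414141444414141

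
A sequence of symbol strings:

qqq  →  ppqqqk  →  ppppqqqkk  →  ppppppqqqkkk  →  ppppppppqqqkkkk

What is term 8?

s(k+1) = pp·s(k)·k, so each term gains pp as a prefix and k as a suffix.
From ppppppppqqqkkkk, 3 further steps: ppppppppqqqkkkk → ppppppppppqqqkkkkk → ppppppppppppqqqkkkkkk → (answer).

ppppppppppppppqqqkkkkkkk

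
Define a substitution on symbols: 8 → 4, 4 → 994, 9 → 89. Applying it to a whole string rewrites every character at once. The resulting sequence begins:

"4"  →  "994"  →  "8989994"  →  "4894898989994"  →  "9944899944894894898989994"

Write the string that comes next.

Replace each of the 25 characters of 9944899944894894898989994 in place — 89 89 994 994 4 89 89 89 994 994 4 89 994 4 89 994 4 89 4 89 4 89 89 89 994 — and concatenate.

898999499448989899949944899944899944894894898989994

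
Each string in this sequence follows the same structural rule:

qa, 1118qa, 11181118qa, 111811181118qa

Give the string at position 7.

111811181118111811181118qa

Every step adds 1118 at the front: s(k+1) = 1118·s(k).
From 111811181118qa, 3 further steps: 111811181118qa → 1118111811181118qa → 11181118111811181118qa → (answer).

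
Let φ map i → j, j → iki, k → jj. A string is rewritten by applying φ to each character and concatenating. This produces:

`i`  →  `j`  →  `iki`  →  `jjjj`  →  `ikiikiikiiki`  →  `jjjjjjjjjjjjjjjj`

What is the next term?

Rewriting the 16 symbols of jjjjjjjjjjjjjjjj one by one yields iki iki iki iki iki iki iki iki iki iki iki iki iki iki iki iki; concatenated:

ikiikiikiikiikiikiikiikiikiikiikiikiikiikiikiiki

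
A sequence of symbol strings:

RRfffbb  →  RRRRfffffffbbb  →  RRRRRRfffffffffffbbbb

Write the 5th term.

RRRRRRRRRRfffffffffffffffffffbbbbbb

Each string has the form R^{2n} f^{4n-1} b^{n+1} (n = 1, 2, …).
At n = 5 the blocks have lengths 10, 19, 6.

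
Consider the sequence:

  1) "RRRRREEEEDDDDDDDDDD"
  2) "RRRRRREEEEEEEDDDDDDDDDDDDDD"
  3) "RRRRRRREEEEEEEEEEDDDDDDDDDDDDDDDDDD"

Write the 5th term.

Each string has the form R^{n+3} E^{3n-2} D^{4n+2}, where the shown terms are n = 2, 3, 4.
Setting n = 6 gives 9, 16, 26 characters in each block.

RRRRRRRRREEEEEEEEEEEEEEEEDDDDDDDDDDDDDDDDDDDDDDDDDD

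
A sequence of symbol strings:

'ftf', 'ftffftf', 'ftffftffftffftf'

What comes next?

s(k+1) = s(k)·f·s(k) — each term doubles the last with 'f' between the halves.
Doubling ftffftffftffftf with 'f' between the halves:

ftffftffftffftffftffftffftffftf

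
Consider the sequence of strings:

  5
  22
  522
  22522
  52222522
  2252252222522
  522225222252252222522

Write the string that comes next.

2252252222522522225222252252222522

From term 3 onward, concatenate the second-to-last term with the last: 5·22 = 522, 22·522 = 22522, …
The next term joins 2252252222522 and 522225222252252222522.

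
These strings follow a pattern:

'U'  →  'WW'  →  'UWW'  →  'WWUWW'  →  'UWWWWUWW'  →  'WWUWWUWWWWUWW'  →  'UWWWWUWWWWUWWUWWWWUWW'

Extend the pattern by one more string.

WWUWWUWWWWUWWUWWWWUWWWWUWWUWWWWUWW

Each term (from the third on) is the two preceding terms concatenated in order: term 3 = U·WW = UWW.
So term 8 is WWUWWUWWWWUWW·UWWWWUWWWWUWWUWWWWUWW.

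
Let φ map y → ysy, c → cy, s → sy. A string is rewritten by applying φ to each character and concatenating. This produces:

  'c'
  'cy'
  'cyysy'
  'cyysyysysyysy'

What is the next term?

Applying the rule to each of the 13 symbols of cyysyysysyysy gives the pieces cy ysy ysy sy ysy ysy sy ysy sy ysy ysy sy ysy, which concatenate to the answer.

cyysyysysyysyysysyysysyysyysysyysy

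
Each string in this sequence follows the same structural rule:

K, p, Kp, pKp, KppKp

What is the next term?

This is a Fibonacci-style word recurrence s(k) = s(k−2)·s(k−1): e.g. K·p = Kp.
The next term joins pKp and KppKp.

pKpKppKp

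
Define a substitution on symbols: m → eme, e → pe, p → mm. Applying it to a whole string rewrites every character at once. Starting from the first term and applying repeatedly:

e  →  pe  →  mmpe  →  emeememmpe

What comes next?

peemepepeemepeemeememmpe

Rewriting each symbol of emeememmpe: e→pe, m→eme, e→pe, e→pe, m→eme, e→pe, m→eme, m→eme, p→mm, e→pe, which concatenates to pe eme pe pe eme pe eme eme mm pe.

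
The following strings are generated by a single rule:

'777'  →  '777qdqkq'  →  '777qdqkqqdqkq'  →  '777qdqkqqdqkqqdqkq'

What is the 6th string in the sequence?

The strings grow by a fixed suffix qdqkq each time.
From 777qdqkqqdqkqqdqkq, 2 further steps: 777qdqkqqdqkqqdqkq → 777qdqkqqdqkqqdqkqqdqkq → (answer).

777qdqkqqdqkqqdqkqqdqkqqdqkq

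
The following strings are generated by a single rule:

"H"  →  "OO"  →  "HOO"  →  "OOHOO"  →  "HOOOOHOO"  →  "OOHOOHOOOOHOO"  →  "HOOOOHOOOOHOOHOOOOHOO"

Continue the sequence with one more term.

OOHOOHOOOOHOOHOOOOHOOOOHOOHOOOOHOO

From term 3 onward, concatenate the second-to-last term with the last: H·OO = HOO, OO·HOO = OOHOO, …
The next term joins OOHOOHOOOOHOO and HOOOOHOOOOHOOHOOOOHOO.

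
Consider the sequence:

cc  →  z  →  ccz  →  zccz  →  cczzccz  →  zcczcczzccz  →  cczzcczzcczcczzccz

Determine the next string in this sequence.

zcczcczzcczcczzcczzcczcczzccz

Each term (from the third on) is the two preceding terms concatenated in order: term 3 = cc·z = ccz.
The next term joins zcczcczzccz and cczzcczzcczcczzccz.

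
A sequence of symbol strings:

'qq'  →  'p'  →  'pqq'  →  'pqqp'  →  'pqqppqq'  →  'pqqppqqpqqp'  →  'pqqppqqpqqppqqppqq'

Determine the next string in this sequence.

pqqppqqpqqppqqppqqpqqppqqpqqp

Each term (from the third on) is the previous term followed by the one before it: term 3 = p·qq = pqq.
The next term joins pqqppqqpqqppqqppqq and pqqppqqpqqp.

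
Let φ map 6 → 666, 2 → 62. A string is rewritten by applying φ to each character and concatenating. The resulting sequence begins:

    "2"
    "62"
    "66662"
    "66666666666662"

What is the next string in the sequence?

66666666666666666666666666666666666666662

Replace each of the 14 characters of 66666666666662 in place — 666 666 666 666 666 666 666 666 666 666 666 666 666 62 — and concatenate.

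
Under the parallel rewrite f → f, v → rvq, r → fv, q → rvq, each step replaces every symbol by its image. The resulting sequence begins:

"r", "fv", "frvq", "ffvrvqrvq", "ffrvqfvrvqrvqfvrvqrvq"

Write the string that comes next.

fffvrvqrvqfrvqfvrvqrvqfvrvqrvqfrvqfvrvqrvqfvrvqrvq

Applying the rule to each of the 21 symbols of ffrvqfvrvqrvqfvrvqrvq gives the pieces f f fv rvq rvq f rvq fv rvq rvq fv rvq rvq f rvq fv rvq rvq fv rvq rvq, which concatenate to the answer.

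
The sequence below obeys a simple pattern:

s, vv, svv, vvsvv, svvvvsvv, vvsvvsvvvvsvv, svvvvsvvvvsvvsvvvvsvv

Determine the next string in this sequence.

From term 3 onward, concatenate the second-to-last term with the last: s·vv = svv, vv·svv = vvsvv, …
Continuing: vvsvvsvvvvsvv · svvvvsvvvvsvvsvvvvsvv gives term 8.

vvsvvsvvvvsvvsvvvvsvvvvsvvsvvvvsvv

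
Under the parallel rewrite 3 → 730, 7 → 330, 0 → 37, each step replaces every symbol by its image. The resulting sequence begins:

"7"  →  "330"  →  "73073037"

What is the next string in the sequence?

3307303733073037730330

Apply φ to 73073037 symbol by symbol: 7→330, 3→730, 0→37, 7→330, 3→730, 0→37, 3→730, 7→330; joined: 330 730 37 330 730 37 730 330.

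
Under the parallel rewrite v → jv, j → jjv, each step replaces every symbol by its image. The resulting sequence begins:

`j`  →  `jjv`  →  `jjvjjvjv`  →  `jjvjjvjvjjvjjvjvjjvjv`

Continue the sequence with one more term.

jjvjjvjvjjvjjvjvjjvjvjjvjjvjvjjvjjvjvjjvjvjjvjjvjvjjvjv

Replace each of the 21 characters of jjvjjvjvjjvjjvjvjjvjv in place — jjv jjv jv jjv jjv jv jjv jv jjv jjv jv jjv jjv jv jjv jv jjv jjv jv jjv jv — and concatenate.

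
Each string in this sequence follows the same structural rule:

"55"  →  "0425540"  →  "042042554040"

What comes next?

Each term wraps the previous one in 042 on the left and 40 on the right.
So the next term is 042·042042554040·40.

04204204255404040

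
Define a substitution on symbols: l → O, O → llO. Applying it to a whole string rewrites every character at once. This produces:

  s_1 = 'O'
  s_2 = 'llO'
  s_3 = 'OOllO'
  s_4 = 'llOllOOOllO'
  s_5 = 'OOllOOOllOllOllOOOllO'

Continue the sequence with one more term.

Rewriting the 21 symbols of OOllOOOllOllOllOOOllO one by one yields llO llO O O llO llO llO O O llO O O llO O O llO llO llO O O llO; concatenated:

llOllOOOllOllOllOOOllOOOllOOOllOllOllOOOllO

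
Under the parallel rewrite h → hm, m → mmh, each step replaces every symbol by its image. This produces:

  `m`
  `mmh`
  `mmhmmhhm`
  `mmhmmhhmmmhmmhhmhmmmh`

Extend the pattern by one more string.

Applying the rule to each of the 21 symbols of mmhmmhhmmmhmmhhmhmmmh gives the pieces mmh mmh hm mmh mmh hm hm mmh mmh mmh hm mmh mmh hm hm mmh hm mmh mmh mmh hm, which concatenate to the answer.

mmhmmhhmmmhmmhhmhmmmhmmhmmhhmmmhmmhhmhmmmhhmmmhmmhmmhhm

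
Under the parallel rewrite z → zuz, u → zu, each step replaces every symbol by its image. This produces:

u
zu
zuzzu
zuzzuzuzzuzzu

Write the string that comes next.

zuzzuzuzzuzzuzuzzuzuzzuzzuzuzzuzzu

Applying the rule to each of the 13 symbols of zuzzuzuzzuzzu gives the pieces zuz zu zuz zuz zu zuz zu zuz zuz zu zuz zuz zu, which concatenate to the answer.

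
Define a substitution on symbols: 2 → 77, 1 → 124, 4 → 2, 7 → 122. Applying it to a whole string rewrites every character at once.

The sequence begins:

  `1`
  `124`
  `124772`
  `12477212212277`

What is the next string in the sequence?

φ(12477212212277) expands symbol-by-symbol to 124 77 2 122 122 77 124 77 77 124 77 77 122 122; joining the 14 pieces gives the next term.

1247721221227712477771247777122122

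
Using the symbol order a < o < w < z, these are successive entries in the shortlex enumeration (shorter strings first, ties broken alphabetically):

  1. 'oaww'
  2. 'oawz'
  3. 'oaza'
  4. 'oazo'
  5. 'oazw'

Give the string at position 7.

Advancing 2 positions from oazw through oazw → oazz reaches term 7.

ooaa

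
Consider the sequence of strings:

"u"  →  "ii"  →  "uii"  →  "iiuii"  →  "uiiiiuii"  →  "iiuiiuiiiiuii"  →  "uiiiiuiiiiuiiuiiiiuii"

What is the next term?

iiuiiuiiiiuiiuiiiiuiiiiuiiuiiiiuii

From term 3 onward, concatenate the second-to-last term with the last: u·ii = uii, ii·uii = iiuii, …
The next term joins iiuiiuiiiiuii and uiiiiuiiiiuiiuiiiiuii.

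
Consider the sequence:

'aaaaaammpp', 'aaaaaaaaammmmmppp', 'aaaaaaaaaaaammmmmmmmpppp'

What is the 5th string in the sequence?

The n-th term is 3n+3 a's then 3n-1 m's then n+1 p's (n = 1, 2, …).
Setting n = 5 gives 18, 14, 6 characters in each block.

aaaaaaaaaaaaaaaaaammmmmmmmmmmmmmpppppp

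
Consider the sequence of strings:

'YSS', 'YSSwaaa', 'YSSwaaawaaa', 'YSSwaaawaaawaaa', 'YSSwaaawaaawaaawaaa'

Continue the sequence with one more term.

The strings grow by a fixed suffix waaa each time.
Applying this once more to YSSwaaawaaawaaawaaa:

YSSwaaawaaawaaawaaawaaa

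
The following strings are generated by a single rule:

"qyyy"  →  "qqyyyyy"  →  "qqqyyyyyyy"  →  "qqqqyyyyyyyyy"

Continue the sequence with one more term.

qqqqqyyyyyyyyyyy

The n-th term is n q's then 2n+1 y's (n = 1, 2, …).
For the next term, n = 5, so the run lengths are 5, 11.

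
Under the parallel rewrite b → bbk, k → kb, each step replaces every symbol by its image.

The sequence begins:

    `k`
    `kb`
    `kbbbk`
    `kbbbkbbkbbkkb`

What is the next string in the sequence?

Rewriting the 13 symbols of kbbbkbbkbbkkb one by one yields kb bbk bbk bbk kb bbk bbk kb bbk bbk kb kb bbk; concatenated:

kbbbkbbkbbkkbbbkbbkkbbbkbbkkbkbbbk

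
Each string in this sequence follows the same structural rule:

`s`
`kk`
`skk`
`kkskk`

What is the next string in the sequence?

This is a Fibonacci-style word recurrence s(k) = s(k−2)·s(k−1): e.g. s·kk = skk.
Continuing: skk · kkskk gives term 5.

skkkkskk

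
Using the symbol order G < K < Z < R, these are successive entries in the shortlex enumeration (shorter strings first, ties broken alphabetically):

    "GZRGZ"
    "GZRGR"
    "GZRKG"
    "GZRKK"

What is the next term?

GZRKZ

Find the rightmost character of GZRKK below R, bump it to the next letter, and reset everything to its right to G.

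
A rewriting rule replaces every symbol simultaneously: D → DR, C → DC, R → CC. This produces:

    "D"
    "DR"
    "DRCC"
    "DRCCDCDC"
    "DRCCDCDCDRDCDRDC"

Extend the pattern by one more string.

DRCCDCDCDRDCDRDCDRCCDRDCDRCCDRDC

Applying the rule to each of the 16 symbols of DRCCDCDCDRDCDRDC gives the pieces DR CC DC DC DR DC DR DC DR CC DR DC DR CC DR DC, which concatenate to the answer.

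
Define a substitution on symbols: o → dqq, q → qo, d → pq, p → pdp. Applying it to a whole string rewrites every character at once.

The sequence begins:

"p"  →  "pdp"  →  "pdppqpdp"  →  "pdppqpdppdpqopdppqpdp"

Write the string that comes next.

φ(pdppqpdppdpqopdppqpdp) expands symbol-by-symbol to pdp pq pdp pdp qo pdp pq pdp pdp pq pdp qo dqq pdp pq pdp pdp qo pdp pq pdp; joining the 21 pieces gives the next term.

pdppqpdppdpqopdppqpdppdppqpdpqodqqpdppqpdppdpqopdppqpdp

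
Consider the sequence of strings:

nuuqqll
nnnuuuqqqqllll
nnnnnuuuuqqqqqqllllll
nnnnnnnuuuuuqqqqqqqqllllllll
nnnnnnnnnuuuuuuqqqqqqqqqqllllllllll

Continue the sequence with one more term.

The n-th term is 2n-1 n's then n+1 u's then 2n q's then 2n l's (n = 1, 2, …).
For the next term, n = 6, so the run lengths are 11, 7, 12, 12.

nnnnnnnnnnnuuuuuuuqqqqqqqqqqqqllllllllllll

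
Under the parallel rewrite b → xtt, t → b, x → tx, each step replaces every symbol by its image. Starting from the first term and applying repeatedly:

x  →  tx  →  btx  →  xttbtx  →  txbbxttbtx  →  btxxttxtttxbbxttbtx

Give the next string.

Rewriting the 19 symbols of btxxttxtttxbbxttbtx one by one yields xtt b tx tx b b tx b b b tx xtt xtt tx b b xtt b tx; concatenated:

xttbtxtxbbtxbbbtxxttxtttxbbxttbtx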